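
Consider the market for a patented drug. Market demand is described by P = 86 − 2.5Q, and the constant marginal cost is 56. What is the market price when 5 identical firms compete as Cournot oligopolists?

P = 61

With 5 symmetric Cournot firms, each firm's FOC gives 86 − 15q = 56, so q = 2, Q = 5·2 = 10, and P = 61.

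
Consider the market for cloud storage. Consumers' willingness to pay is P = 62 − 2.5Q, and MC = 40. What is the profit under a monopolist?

The monopolist equates marginal revenue to marginal cost: 62 − 5Q = 40, so Q = 4.4. From demand, P = 51.
Profit = (51 − 40)·4.4 = 48.4.

Profit = 48.4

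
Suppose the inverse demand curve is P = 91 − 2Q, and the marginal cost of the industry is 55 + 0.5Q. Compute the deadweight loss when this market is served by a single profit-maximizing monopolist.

DWL = 51.2

Competitive equilibrium sets price equal to marginal cost: 91 − 2Q = 55 + 0.5Q, so Q = 14.4 and P = 62.2.
Monopoly sets MR = MC: 91 − 4Q = 55 + 0.5Q ⇒ Q = 8, P = 91 − 2·8 = 75.
CS = ½·(91 − 62.2)·14.4 = 207.36; PS = (62.2·14.4 − 55·14.4 − ½·0.5·14.4²) = 51.84; TS = 259.2.
CS = ½·(91 − 75)·8 = 64; PS = (75·8 − 55·8 − ½·0.5·8²) = 144; TS = 208.
DWL = 259.2 − 208 = 51.2.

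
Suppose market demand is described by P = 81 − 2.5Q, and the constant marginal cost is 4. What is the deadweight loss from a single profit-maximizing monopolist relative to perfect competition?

Perfect competition: P = MC = 4, so 81 − 2.5Q = 4 and Q = 30.8.
A monopolist chooses Q where MR = MC. MR = 81 − 5Q; setting this equal to 4 gives Q = 15.4 and P = 42.5.
DWL is the triangle between Q = 15.4 and Q = 30.8: ½·(30.8 − 15.4)·(42.5 − 4) = 296.45.

DWL = 296.45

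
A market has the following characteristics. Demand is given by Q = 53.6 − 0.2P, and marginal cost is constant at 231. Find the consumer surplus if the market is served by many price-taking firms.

Inverting demand: P = 268 − 5Q.
Perfect competition: P = MC = 231, so 268 − 5Q = 231 and Q = 7.4.
CS = ½·(268 − 231)·7.4 = 136.9.

CS = 136.9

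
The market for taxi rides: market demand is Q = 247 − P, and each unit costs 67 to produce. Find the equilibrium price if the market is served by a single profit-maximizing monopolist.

Inverting demand: P = 247 − Q.
A monopolist chooses Q where MR = MC. MR = 247 − 2Q; setting this equal to 67 gives Q = 90 and P = 157.

P = 157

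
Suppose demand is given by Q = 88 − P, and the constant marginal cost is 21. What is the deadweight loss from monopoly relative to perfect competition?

Inverting demand: P = 88 − Q.
Competitive firms price at marginal cost: P = 21, giving Q = 67.
Monopoly sets MR = MC: 88 − 2Q = 21 ⇒ Q = 33.5, P = 88 − 33.5 = 54.5.
DWL is the triangle between Q = 33.5 and Q = 67: ½·(67 − 33.5)·(54.5 − 21) = 561.125.

DWL = 561.125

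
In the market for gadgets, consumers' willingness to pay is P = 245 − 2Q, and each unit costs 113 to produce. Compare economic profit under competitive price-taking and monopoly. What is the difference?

Competitive firms price at marginal cost: P = 113, giving Q = 66.
Profit = (113 − 113)·66 = 0.
The monopolist equates marginal revenue to marginal cost: 245 − 4Q = 113, so Q = 33. From demand, P = 179.
Profit = (179 − 113)·33 = 2178.
Change in economic profit: 2178 − 0 = 2178.

Economic profit rises by 2178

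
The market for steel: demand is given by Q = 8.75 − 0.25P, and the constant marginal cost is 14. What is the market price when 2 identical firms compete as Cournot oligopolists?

Inverting demand: P = 35 − 4Q.
Cournot with 2 identical firms: the symmetric best-response condition is 35 − 12q = 14. Each firm produces q = 1.75, total output Q = 3.5, price P = 21.

P = 21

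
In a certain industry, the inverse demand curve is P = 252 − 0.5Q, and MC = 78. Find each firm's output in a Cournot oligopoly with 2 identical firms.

q_i = 116

Cournot with 2 identical firms: the symmetric best-response condition is 252 − 1.5q = 78. Each firm produces q = 116, total output Q = 232, price P = 136.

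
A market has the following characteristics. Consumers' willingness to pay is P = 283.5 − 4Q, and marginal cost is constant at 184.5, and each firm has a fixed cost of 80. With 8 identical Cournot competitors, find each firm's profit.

π_i = −49.75

With 8 symmetric Cournot firms, each firm's FOC gives 283.5 − 36q = 184.5, so q = 2.75, Q = 8·2.75 = 22, and P = 195.5.
Each firm's profit = (195.5 − 184.5)·2.75 − 80 = −49.75.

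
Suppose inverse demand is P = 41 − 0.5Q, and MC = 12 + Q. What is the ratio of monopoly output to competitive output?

A monopolist chooses Q where MR = MC. MR = 41 − Q; setting this equal to 12 + Q gives Q = 14.5 and P = 33.75.
Competitive equilibrium sets price equal to marginal cost: 41 − 0.5Q = 12 + Q, so Q = 58/3 and P = 94/3.
Ratio Q_m/Q_c = 14.5/(58/3) = 0.75.

Q_m/Q_c = 0.75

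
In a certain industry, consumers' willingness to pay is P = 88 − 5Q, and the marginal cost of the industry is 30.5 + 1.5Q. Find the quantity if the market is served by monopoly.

Q = 5

A monopolist chooses Q where MR = MC. MR = 88 − 10Q; setting this equal to 30.5 + 1.5Q gives Q = 5 and P = 63.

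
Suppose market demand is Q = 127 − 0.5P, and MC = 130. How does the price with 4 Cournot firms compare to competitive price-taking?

Cournot: P = 154.8; Competition: P = 130

Inverting demand: P = 254 − 2Q.
Cournot with 4 identical firms: the symmetric best-response condition is 254 − 10q = 130. Each firm produces q = 12.4, total output Q = 49.6, price P = 154.8.
Perfect competition: P = MC = 130, so 254 − 2Q = 130 and Q = 62.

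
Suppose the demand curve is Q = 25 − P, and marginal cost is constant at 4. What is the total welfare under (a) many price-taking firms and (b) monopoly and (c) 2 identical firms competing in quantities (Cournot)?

Competition: TS = 220.5; Monopoly: TS = 165.375; Cournot: TS = 196

Inverting demand: P = 25 − Q.
Under competition P = MC = 4, so Q = (25 − 4)/1 = 21.
CS = ½·(25 − 4)·21 = 220.5; PS = (4 − 4)·21 = 0; TS = 220.5.
A monopolist chooses Q where MR = MC. MR = 25 − 2Q; setting this equal to 4 gives Q = 10.5 and P = 14.5.
CS = ½·(25 − 14.5)·10.5 = 55.125; PS = (14.5 − 4)·10.5 = 110.25; TS = 165.375.
In a 2-firm Cournot equilibrium, symmetry and the first-order condition give q = (25 − 4)/(3) = 7. So Q = 14 and P = 11.
CS = ½·(25 − 11)·14 = 98; PS = (11 − 4)·14 = 98; TS = 196.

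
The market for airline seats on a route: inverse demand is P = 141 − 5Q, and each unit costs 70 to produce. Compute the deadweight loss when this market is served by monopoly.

DWL = 126.025

Under competition P = MC = 70, so Q = (141 − 70)/5 = 14.2.
Monopoly sets MR = MC: 141 − 10Q = 70 ⇒ Q = 7.1, P = 141 − 5·7.1 = 105.5.
DWL is the triangle between Q = 7.1 and Q = 14.2: ½·(14.2 − 7.1)·(105.5 − 70) = 126.025.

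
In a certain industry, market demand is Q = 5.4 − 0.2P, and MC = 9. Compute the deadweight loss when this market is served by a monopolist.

Inverting demand: P = 27 − 5Q.
Under competition P = MC = 9, so Q = (27 − 9)/5 = 3.6.
Monopoly sets MR = MC: 27 − 10Q = 9 ⇒ Q = 1.8, P = 27 − 5·1.8 = 18.
DWL is the triangle between Q = 1.8 and Q = 3.6: ½·(3.6 − 1.8)·(18 − 9) = 8.1.

DWL = 8.1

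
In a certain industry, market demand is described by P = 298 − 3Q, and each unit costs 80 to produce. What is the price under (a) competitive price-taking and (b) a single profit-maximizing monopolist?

Competitive firms price at marginal cost: P = 80, giving Q = 218/3.
Monopoly sets MR = MC: 298 − 6Q = 80 ⇒ Q = 109/3, P = 298 − 3·109/3 = 189.

Competition: P = 80; Monopoly: P = 189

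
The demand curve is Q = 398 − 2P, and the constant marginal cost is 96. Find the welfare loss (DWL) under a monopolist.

DWL = 2652.25

Inverting demand: P = 199 − 0.5Q.
Competitive firms price at marginal cost: P = 96, giving Q = 206.
The monopolist equates marginal revenue to marginal cost: 199 − Q = 96, so Q = 103. From demand, P = 147.5.
DWL is the triangle between Q = 103 and Q = 206: ½·(206 − 103)·(147.5 − 96) = 2652.25.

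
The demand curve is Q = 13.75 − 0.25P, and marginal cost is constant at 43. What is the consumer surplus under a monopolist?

CS = 4.5

Inverting demand: P = 55 − 4Q.
A monopolist chooses Q where MR = MC. MR = 55 − 8Q; setting this equal to 43 gives Q = 1.5 and P = 49.
CS = ½·(55 − 49)·1.5 = 4.5.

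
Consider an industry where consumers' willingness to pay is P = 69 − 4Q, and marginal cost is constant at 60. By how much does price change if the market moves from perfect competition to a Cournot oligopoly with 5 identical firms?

P rises by 1.5

Perfect competition: P = MC = 60, so 69 − 4Q = 60 and Q = 2.25.
Cournot with 5 identical firms: the symmetric best-response condition is 69 − 24q = 60. Each firm produces q = 0.375, total output Q = 1.875, price P = 61.5.
Change in price: 61.5 − 60 = 1.5.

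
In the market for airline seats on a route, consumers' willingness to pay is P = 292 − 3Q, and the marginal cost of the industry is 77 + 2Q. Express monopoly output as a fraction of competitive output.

A monopolist chooses Q where MR = MC. MR = 292 − 6Q; setting this equal to 77 + 2Q gives Q = 26.875 and P = 211.375.
Competitive equilibrium sets price equal to marginal cost: 292 − 3Q = 77 + 2Q, so Q = 43 and P = 163.
Ratio Q_m/Q_c = 26.875/43 = 0.625.

Q_m/Q_c = 0.625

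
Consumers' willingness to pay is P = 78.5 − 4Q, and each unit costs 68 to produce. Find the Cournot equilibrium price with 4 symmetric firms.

With 4 symmetric Cournot firms, each firm's FOC gives 78.5 − 20q = 68, so q = 0.525, Q = 4·0.525 = 2.1, and P = 70.1.

P = 70.1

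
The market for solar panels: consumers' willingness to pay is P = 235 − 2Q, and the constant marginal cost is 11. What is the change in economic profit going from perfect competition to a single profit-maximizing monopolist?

Economic profit rises by 6272

Competitive firms price at marginal cost: P = 11, giving Q = 112.
Profit = (11 − 11)·112 = 0.
A monopolist chooses Q where MR = MC. MR = 235 − 4Q; setting this equal to 11 gives Q = 56 and P = 123.
Profit = (123 − 11)·56 = 6272.
Change in economic profit: 6272 − 0 = 6272.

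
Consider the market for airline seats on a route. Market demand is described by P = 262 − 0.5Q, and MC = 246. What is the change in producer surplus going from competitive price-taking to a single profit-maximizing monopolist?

Perfect competition: P = MC = 246, so 262 − 0.5Q = 246 and Q = 32.
PS = (246 − 246)·32 = 0.
Monopoly sets MR = MC: 262 − Q = 246 ⇒ Q = 16, P = 262 − 0.5·16 = 254.
PS = (254 − 246)·16 = 128.
Change in producer surplus: 128 − 0 = 128.

Producer surplus rises by 128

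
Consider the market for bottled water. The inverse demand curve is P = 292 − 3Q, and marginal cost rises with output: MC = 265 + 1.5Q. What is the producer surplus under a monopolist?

The monopolist equates marginal revenue to marginal cost: 292 − 6Q = 265 + 1.5Q, so Q = 3.6. From demand, P = 281.2.
PS = P·Q − VC(Q) = 281.2·3.6 − (265·3.6 + ½·1.5·3.6²) = 48.6.

PS = 48.6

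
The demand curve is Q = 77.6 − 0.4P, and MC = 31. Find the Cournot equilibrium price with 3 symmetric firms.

P = 71.75

Inverting demand: P = 194 − 2.5Q.
In a 3-firm Cournot equilibrium, symmetry and the first-order condition give q = (194 − 31)/(10) = 16.3. So Q = 48.9 and P = 71.75.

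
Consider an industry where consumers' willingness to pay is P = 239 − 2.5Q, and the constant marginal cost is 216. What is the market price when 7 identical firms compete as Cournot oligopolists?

In a 7-firm Cournot equilibrium, symmetry and the first-order condition give q = (239 − 216)/(20) = 1.15. So Q = 8.05 and P = 218.875.

P = 218.875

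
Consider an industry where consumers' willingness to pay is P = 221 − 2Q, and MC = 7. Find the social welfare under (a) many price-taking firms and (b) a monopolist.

Under competition P = MC = 7, so Q = (221 − 7)/2 = 107.
CS = ½·(221 − 7)·107 = 11449; PS = (7 − 7)·107 = 0; TS = 11449.
The monopolist equates marginal revenue to marginal cost: 221 − 4Q = 7, so Q = 53.5. From demand, P = 114.
CS = ½·(221 − 114)·53.5 = 2862.25; PS = (114 − 7)·53.5 = 5724.5; TS = 8586.75.

Competition: TS = 11449; Monopoly: TS = 8586.75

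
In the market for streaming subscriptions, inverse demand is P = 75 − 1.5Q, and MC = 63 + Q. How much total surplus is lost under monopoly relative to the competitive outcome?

DWL = 4.05

Under competition P = MC: 75 − 1.5Q = 63 + Q ⇒ Q = 4.8, P = 67.8.
A monopolist chooses Q where MR = MC. MR = 75 − 3Q; setting this equal to 63 + Q gives Q = 3 and P = 70.5.
CS = ½·(75 − 67.8)·4.8 = 17.28; PS = (67.8·4.8 − 63·4.8 − ½·1·4.8²) = 11.52; TS = 28.8.
CS = ½·(75 − 70.5)·3 = 6.75; PS = (70.5·3 − 63·3 − ½·1·3²) = 18; TS = 24.75.
DWL = 28.8 − 24.75 = 4.05.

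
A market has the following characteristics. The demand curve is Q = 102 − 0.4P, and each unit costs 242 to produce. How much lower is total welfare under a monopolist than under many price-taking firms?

Inverting demand: P = 255 − 2.5Q.
Perfect competition: P = MC = 242, so 255 − 2.5Q = 242 and Q = 5.2.
CS = ½·(255 − 242)·5.2 = 33.8; PS = (242 − 242)·5.2 = 0; TS = 33.8.
Monopoly sets MR = MC: 255 − 5Q = 242 ⇒ Q = 2.6, P = 255 − 2.5·2.6 = 248.5.
CS = ½·(255 − 248.5)·2.6 = 8.45; PS = (248.5 − 242)·2.6 = 16.9; TS = 25.35.
Change in total welfare: 25.35 − 33.8 = −8.45.

TS falls by 8.45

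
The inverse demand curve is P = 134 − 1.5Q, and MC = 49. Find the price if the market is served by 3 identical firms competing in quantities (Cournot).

In a 3-firm Cournot equilibrium, symmetry and the first-order condition give q = (134 − 49)/(6) = 85/6. So Q = 42.5 and P = 70.25.

P = 70.25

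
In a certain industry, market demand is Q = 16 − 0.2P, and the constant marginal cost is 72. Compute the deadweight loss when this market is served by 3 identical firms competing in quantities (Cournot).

DWL = 0.4

Inverting demand: P = 80 − 5Q.
Competitive firms price at marginal cost: P = 72, giving Q = 1.6.
In a 3-firm Cournot equilibrium, symmetry and the first-order condition give q = (80 − 72)/(20) = 0.4. So Q = 1.2 and P = 74.
DWL is the triangle between Q = 1.2 and Q = 1.6: ½·(1.6 − 1.2)·(74 − 72) = 0.4.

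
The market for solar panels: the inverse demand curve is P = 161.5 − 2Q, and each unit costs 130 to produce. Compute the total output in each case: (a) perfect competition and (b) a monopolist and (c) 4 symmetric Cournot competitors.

Competition: Q = 15.75; Monopoly: Q = 7.875; Cournot: Q = 12.6

Under competition P = MC = 130, so Q = (161.5 − 130)/2 = 15.75.
A monopolist chooses Q where MR = MC. MR = 161.5 − 4Q; setting this equal to 130 gives Q = 7.875 and P = 145.75.
Cournot with 4 identical firms: the symmetric best-response condition is 161.5 − 10q = 130. Each firm produces q = 3.15, total output Q = 12.6, price P = 136.3.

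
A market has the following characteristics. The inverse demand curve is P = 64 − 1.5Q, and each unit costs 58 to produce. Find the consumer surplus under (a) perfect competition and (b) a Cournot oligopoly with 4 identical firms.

Competition: CS = 12; Cournot: CS = 7.68

Perfect competition: P = MC = 58, so 64 − 1.5Q = 58 and Q = 4.
CS = ½·(64 − 58)·4 = 12.
Cournot with 4 identical firms: the symmetric best-response condition is 64 − 7.5q = 58. Each firm produces q = 0.8, total output Q = 3.2, price P = 59.2.
CS = ½·(64 − 59.2)·3.2 = 7.68.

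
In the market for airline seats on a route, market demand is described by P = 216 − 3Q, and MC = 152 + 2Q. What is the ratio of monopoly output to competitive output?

The monopolist equates marginal revenue to marginal cost: 216 − 6Q = 152 + 2Q, so Q = 8. From demand, P = 192.
Competitive equilibrium sets price equal to marginal cost: 216 − 3Q = 152 + 2Q, so Q = 12.8 and P = 177.6.
Ratio Q_m/Q_c = 8/12.8 = 0.625.

Q_m/Q_c = 0.625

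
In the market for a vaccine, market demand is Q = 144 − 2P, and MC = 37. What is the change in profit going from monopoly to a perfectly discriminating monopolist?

Inverting demand: P = 72 − 0.5Q.
A monopolist chooses Q where MR = MC. MR = 72 − Q; setting this equal to 37 gives Q = 35 and P = 54.5.
Profit = (54.5 − 37)·35 = 612.5.
Under first-degree price discrimination the firm charges each unit its demand price and produces up to where P = MC, i.e. Q = 70. Consumer surplus is zero; producer surplus equals total surplus.
PS equals the full surplus area, 1225. Profit = 1225 = 1225.
Change in profit: 1225 − 612.5 = 612.5.

Profit rises by 612.5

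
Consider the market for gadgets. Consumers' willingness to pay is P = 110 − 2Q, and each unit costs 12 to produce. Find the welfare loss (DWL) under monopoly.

Competitive firms price at marginal cost: P = 12, giving Q = 49.
A monopolist chooses Q where MR = MC. MR = 110 − 4Q; setting this equal to 12 gives Q = 24.5 and P = 61.
DWL is the triangle between Q = 24.5 and Q = 49: ½·(49 − 24.5)·(61 − 12) = 600.25.

DWL = 600.25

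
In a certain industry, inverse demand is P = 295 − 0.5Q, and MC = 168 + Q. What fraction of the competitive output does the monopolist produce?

Monopoly sets MR = MC: 295 − Q = 168 + Q ⇒ Q = 63.5, P = 295 − 0.5·63.5 = 263.25.
Competitive equilibrium sets price equal to marginal cost: 295 − 0.5Q = 168 + Q, so Q = 254/3 and P = 758/3.
Ratio Q_m/Q_c = 63.5/(254/3) = 0.75.

Q_m/Q_c = 0.75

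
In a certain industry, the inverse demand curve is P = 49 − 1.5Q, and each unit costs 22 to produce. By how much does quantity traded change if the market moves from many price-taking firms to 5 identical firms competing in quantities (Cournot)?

Competitive firms price at marginal cost: P = 22, giving Q = 18.
Cournot with 5 identical firms: the symmetric best-response condition is 49 − 9q = 22. Each firm produces q = 3, total output Q = 15, price P = 26.5.
Change in quantity traded: 15 − 18 = −3.

Q falls by 3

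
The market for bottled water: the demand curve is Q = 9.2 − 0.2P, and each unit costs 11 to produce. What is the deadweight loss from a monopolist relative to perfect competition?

Inverting demand: P = 46 − 5Q.
Under competition P = MC = 11, so Q = (46 − 11)/5 = 7.
The monopolist equates marginal revenue to marginal cost: 46 − 10Q = 11, so Q = 3.5. From demand, P = 28.5.
DWL is the triangle between Q = 3.5 and Q = 7: ½·(7 − 3.5)·(28.5 − 11) = 30.625.

DWL = 30.625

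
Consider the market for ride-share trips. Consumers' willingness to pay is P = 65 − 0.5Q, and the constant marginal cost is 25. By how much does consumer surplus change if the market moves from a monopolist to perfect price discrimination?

CS falls by 400

A monopolist chooses Q where MR = MC. MR = 65 − Q; setting this equal to 25 gives Q = 40 and P = 45.
CS = ½·(65 − 45)·40 = 400.
A perfectly discriminating monopolist sells every unit with P(Q) ≥ MC(Q), so output equals the competitive quantity Q = 80. Each buyer pays their reservation price, so CS = 0 and the firm captures all surplus.
CS = 0.
Change in consumer surplus: 0 − 400 = −400.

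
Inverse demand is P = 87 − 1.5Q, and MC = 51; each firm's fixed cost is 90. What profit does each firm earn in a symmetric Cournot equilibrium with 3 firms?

π_i = −36

In a 3-firm Cournot equilibrium, symmetry and the first-order condition give q = (87 − 51)/(6) = 6. So Q = 18 and P = 60.
Each firm's profit = (60 − 51)·6 − 90 = −36.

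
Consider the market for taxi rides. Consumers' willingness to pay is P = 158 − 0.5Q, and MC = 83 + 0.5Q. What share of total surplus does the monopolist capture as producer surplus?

PS/TS = 0.75

The monopolist equates marginal revenue to marginal cost: 158 − Q = 83 + 0.5Q, so Q = 50. From demand, P = 133.
CS = ½·(158 − 133)·50 = 625.
PS = P·Q − VC(Q) = 133·50 − (83·50 + ½·0.5·50²) = 1875.
Share captured = PS/TS = 1875/2500 = 0.75.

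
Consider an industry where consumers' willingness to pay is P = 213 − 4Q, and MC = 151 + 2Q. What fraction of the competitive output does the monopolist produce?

Q_m/Q_c = 0.6

The monopolist equates marginal revenue to marginal cost: 213 − 8Q = 151 + 2Q, so Q = 6.2. From demand, P = 188.2.
Under competition P = MC: 213 − 4Q = 151 + 2Q ⇒ Q = 31/3, P = 515/3.
Ratio Q_m/Q_c = 6.2/(31/3) = 0.6.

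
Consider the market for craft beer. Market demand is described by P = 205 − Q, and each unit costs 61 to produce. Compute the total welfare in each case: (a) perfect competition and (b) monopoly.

Competition: TS = 10368; Monopoly: TS = 7776

Perfect competition: P = MC = 61, so 205 − Q = 61 and Q = 144.
CS = ½·(205 − 61)·144 = 10368; PS = (61 − 61)·144 = 0; TS = 10368.
A monopolist chooses Q where MR = MC. MR = 205 − 2Q; setting this equal to 61 gives Q = 72 and P = 133.
CS = ½·(205 − 133)·72 = 2592; PS = (133 − 61)·72 = 5184; TS = 7776.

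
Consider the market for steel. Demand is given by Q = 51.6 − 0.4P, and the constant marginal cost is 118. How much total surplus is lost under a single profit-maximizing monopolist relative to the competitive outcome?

DWL = 6.05

Inverting demand: P = 129 − 2.5Q.
Perfect competition: P = MC = 118, so 129 − 2.5Q = 118 and Q = 4.4.
Monopoly sets MR = MC: 129 − 5Q = 118 ⇒ Q = 2.2, P = 129 − 2.5·2.2 = 123.5.
DWL is the triangle between Q = 2.2 and Q = 4.4: ½·(4.4 − 2.2)·(123.5 − 118) = 6.05.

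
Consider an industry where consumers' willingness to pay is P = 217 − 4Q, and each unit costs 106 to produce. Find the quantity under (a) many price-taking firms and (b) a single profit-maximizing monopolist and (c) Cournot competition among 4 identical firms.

Competition: Q = 27.75; Monopoly: Q = 13.875; Cournot: Q = 22.2

Under competition P = MC = 106, so Q = (217 − 106)/4 = 27.75.
A monopolist chooses Q where MR = MC. MR = 217 − 8Q; setting this equal to 106 gives Q = 13.875 and P = 161.5.
Cournot with 4 identical firms: the symmetric best-response condition is 217 − 20q = 106. Each firm produces q = 5.55, total output Q = 22.2, price P = 128.2.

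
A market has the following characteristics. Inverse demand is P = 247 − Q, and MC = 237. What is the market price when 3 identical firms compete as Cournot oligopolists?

Cournot with 3 identical firms: the symmetric best-response condition is 247 − 4q = 237. Each firm produces q = 2.5, total output Q = 7.5, price P = 239.5.

P = 239.5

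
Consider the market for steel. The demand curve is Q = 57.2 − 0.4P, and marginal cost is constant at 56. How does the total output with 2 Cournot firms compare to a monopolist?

Cournot: Q = 23.2; Monopoly: Q = 17.4

Inverting demand: P = 143 − 2.5Q.
With 2 symmetric Cournot firms, each firm's FOC gives 143 − 7.5q = 56, so q = 11.6, Q = 2·11.6 = 23.2, and P = 85.
A monopolist chooses Q where MR = MC. MR = 143 − 5Q; setting this equal to 56 gives Q = 17.4 and P = 99.5.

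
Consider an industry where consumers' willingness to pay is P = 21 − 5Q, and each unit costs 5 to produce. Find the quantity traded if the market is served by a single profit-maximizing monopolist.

Q = 1.6

Monopoly sets MR = MC: 21 − 10Q = 5 ⇒ Q = 1.6, P = 21 − 5·1.6 = 13.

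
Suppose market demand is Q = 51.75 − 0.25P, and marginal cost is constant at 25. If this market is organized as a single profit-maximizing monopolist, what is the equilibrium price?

P = 116

Inverting demand: P = 207 − 4Q.
The monopolist equates marginal revenue to marginal cost: 207 − 8Q = 25, so Q = 22.75. From demand, P = 116.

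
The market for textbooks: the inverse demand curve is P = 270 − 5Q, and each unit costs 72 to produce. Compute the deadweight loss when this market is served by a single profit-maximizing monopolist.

DWL = 980.1

Perfect competition: P = MC = 72, so 270 − 5Q = 72 and Q = 39.6.
Monopoly sets MR = MC: 270 − 10Q = 72 ⇒ Q = 19.8, P = 270 − 5·19.8 = 171.
DWL is the triangle between Q = 19.8 and Q = 39.6: ½·(39.6 − 19.8)·(171 − 72) = 980.1.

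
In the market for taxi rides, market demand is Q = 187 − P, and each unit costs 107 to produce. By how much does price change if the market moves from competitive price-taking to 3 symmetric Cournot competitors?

P rises by 20

Inverting demand: P = 187 − Q.
Competitive firms price at marginal cost: P = 107, giving Q = 80.
In a 3-firm Cournot equilibrium, symmetry and the first-order condition give q = (187 − 107)/(4) = 20. So Q = 60 and P = 127.
Change in price: 127 − 107 = 20.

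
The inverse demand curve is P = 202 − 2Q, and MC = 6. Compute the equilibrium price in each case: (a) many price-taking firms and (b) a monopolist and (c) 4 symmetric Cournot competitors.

Competition: P = 6; Monopoly: P = 104; Cournot: P = 45.2

Perfect competition: P = MC = 6, so 202 − 2Q = 6 and Q = 98.
A monopolist chooses Q where MR = MC. MR = 202 − 4Q; setting this equal to 6 gives Q = 49 and P = 104.
With 4 symmetric Cournot firms, each firm's FOC gives 202 − 10q = 6, so q = 19.6, Q = 4·19.6 = 78.4, and P = 45.2.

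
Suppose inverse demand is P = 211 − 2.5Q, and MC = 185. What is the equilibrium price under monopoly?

Monopoly sets MR = MC: 211 − 5Q = 185 ⇒ Q = 5.2, P = 211 − 2.5·5.2 = 198.

P = 198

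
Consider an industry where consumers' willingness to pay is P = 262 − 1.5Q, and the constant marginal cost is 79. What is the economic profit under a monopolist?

Monopoly sets MR = MC: 262 − 3Q = 79 ⇒ Q = 61, P = 262 − 1.5·61 = 170.5.
Profit = (170.5 − 79)·61 = 5581.5.

Profit = 5581.5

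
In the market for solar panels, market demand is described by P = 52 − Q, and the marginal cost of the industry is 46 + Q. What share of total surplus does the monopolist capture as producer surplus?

PS/TS = 0.75

The monopolist equates marginal revenue to marginal cost: 52 − 2Q = 46 + Q, so Q = 2. From demand, P = 50.
CS = ½·(52 − 50)·2 = 2.
PS = P·Q − VC(Q) = 50·2 − (46·2 + ½·1·2²) = 6.
Share captured = PS/TS = 6/8 = 0.75.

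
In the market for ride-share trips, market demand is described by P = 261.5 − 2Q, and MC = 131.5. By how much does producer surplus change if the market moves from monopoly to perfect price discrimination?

Producer surplus rises by 2112.5

A monopolist chooses Q where MR = MC. MR = 261.5 − 4Q; setting this equal to 131.5 gives Q = 32.5 and P = 196.5.
PS = (196.5 − 131.5)·32.5 = 2112.5.
Under first-degree price discrimination the firm charges each unit its demand price and produces up to where P = MC, i.e. Q = 65. Consumer surplus is zero; producer surplus equals total surplus.
PS = ½·(261.5 − 131.5)·65 = 4225.
Change in producer surplus: 4225 − 2112.5 = 2112.5.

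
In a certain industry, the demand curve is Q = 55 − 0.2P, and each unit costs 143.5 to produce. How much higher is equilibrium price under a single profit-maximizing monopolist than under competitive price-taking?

Equilibrium price rises by 65.75

Inverting demand: P = 275 − 5Q.
Competitive firms price at marginal cost: P = 143.5, giving Q = 26.3.
Monopoly sets MR = MC: 275 − 10Q = 143.5 ⇒ Q = 13.15, P = 275 − 5·13.15 = 209.25.
Change in equilibrium price: 209.25 − 143.5 = 65.75.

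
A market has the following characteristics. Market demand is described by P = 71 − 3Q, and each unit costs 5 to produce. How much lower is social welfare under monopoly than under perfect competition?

Under competition P = MC = 5, so Q = (71 − 5)/3 = 22.
CS = ½·(71 − 5)·22 = 726; PS = (5 − 5)·22 = 0; TS = 726.
Monopoly sets MR = MC: 71 − 6Q = 5 ⇒ Q = 11, P = 71 − 3·11 = 38.
CS = ½·(71 − 38)·11 = 181.5; PS = (38 − 5)·11 = 363; TS = 544.5.
Change in social welfare: 544.5 − 726 = −181.5.

Social welfare falls by 181.5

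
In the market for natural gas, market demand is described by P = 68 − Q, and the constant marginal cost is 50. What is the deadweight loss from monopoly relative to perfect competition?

DWL = 40.5

Under competition P = MC = 50, so Q = (68 − 50)/1 = 18.
A monopolist chooses Q where MR = MC. MR = 68 − 2Q; setting this equal to 50 gives Q = 9 and P = 59.
DWL is the triangle between Q = 9 and Q = 18: ½·(18 − 9)·(59 − 50) = 40.5.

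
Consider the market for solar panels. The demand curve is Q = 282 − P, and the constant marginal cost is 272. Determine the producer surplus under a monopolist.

Inverting demand: P = 282 − Q.
The monopolist equates marginal revenue to marginal cost: 282 − 2Q = 272, so Q = 5. From demand, P = 277.
PS = (277 − 272)·5 = 25.

PS = 25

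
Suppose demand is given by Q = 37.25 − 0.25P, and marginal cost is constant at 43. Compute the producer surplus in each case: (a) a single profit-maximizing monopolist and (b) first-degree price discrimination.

Inverting demand: P = 149 − 4Q.
A monopolist chooses Q where MR = MC. MR = 149 − 8Q; setting this equal to 43 gives Q = 13.25 and P = 96.
PS = (96 − 43)·13.25 = 702.25.
Under first-degree price discrimination the firm charges each unit its demand price and produces up to where P = MC, i.e. Q = 26.5. Consumer surplus is zero; producer surplus equals total surplus.
PS = ½·(149 − 43)·26.5 = 1404.5.

Monopoly: PS = 702.25; Perfect PD: PS = 1404.5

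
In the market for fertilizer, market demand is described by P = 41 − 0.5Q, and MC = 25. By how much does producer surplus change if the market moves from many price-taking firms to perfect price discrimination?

PS rises by 256

Competitive firms price at marginal cost: P = 25, giving Q = 32.
PS = (25 − 25)·32 = 0.
With perfect price discrimination, output is the efficient level Q = 32 (where demand meets MC), but every buyer pays their willingness to pay: CS = 0 and PS = total surplus.
PS = ½·(41 − 25)·32 = 256.
Change in producer surplus: 256 − 0 = 256.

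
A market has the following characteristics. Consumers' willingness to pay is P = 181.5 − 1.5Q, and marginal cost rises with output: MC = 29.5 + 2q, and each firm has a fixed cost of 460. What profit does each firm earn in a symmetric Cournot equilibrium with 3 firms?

π_i = 442.5

In a 3-firm Cournot equilibrium, symmetry and the first-order condition give q = (181.5 − 29.5)/(8) = 19. So Q = 57 and P = 96.
Each firm's profit = 96·19 − (29.5·19 + ½·2·19²) − 460 = 442.5.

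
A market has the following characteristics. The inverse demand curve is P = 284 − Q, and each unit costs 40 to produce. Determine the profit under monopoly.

A monopolist chooses Q where MR = MC. MR = 284 − 2Q; setting this equal to 40 gives Q = 122 and P = 162.
Profit = (162 − 40)·122 = 14884.

Profit = 14884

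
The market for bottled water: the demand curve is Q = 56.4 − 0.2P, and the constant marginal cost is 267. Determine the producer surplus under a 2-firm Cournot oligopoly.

Inverting demand: P = 282 − 5Q.
Cournot with 2 identical firms: the symmetric best-response condition is 282 − 15q = 267. Each firm produces q = 1, total output Q = 2, price P = 272.
PS = (272 − 267)·2 = 10.

PS = 10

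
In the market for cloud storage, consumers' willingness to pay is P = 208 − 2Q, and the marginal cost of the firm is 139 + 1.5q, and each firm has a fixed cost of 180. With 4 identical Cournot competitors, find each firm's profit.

π_i = −81

With 4 symmetric Cournot firms, each firm's FOC gives 208 − 10q = 139 + 1.5q, so q = 6, Q = 4·6 = 24, and P = 160.
Each firm's profit = 160·6 − (139·6 + ½·1.5·6²) − 180 = −81.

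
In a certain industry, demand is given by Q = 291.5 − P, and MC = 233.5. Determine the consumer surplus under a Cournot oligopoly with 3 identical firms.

Inverting demand: P = 291.5 − Q.
With 3 symmetric Cournot firms, each firm's FOC gives 291.5 − 4q = 233.5, so q = 14.5, Q = 3·14.5 = 43.5, and P = 248.
CS = ½·(291.5 − 248)·43.5 = 946.125.

CS = 946.125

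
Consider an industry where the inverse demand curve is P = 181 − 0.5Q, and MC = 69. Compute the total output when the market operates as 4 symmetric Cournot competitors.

Q = 179.2

With 4 symmetric Cournot firms, each firm's FOC gives 181 − 2.5q = 69, so q = 44.8, Q = 4·44.8 = 179.2, and P = 91.4.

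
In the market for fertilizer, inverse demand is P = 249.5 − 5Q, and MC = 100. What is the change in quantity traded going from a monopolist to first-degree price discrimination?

Monopoly sets MR = MC: 249.5 − 10Q = 100 ⇒ Q = 14.95, P = 249.5 − 5·14.95 = 174.75.
With perfect price discrimination, output is the efficient level Q = 29.9 (where demand meets MC), but every buyer pays their willingness to pay: CS = 0 and PS = total surplus.
Change in quantity traded: 29.9 − 14.95 = 14.95.

Q rises by 14.95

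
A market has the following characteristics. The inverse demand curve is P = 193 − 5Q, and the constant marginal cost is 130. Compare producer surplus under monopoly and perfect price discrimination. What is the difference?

A monopolist chooses Q where MR = MC. MR = 193 − 10Q; setting this equal to 130 gives Q = 6.3 and P = 161.5.
PS = (161.5 − 130)·6.3 = 198.45.
With perfect price discrimination, output is the efficient level Q = 12.6 (where demand meets MC), but every buyer pays their willingness to pay: CS = 0 and PS = total surplus.
PS = ½·(193 − 130)·12.6 = 396.9.
Change in producer surplus: 396.9 − 198.45 = 198.45.

Producer surplus rises by 198.45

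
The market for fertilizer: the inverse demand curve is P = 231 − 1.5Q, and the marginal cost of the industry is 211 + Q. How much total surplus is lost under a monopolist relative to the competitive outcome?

DWL = 11.25

Under competition P = MC: 231 − 1.5Q = 211 + Q ⇒ Q = 8, P = 219.
A monopolist chooses Q where MR = MC. MR = 231 − 3Q; setting this equal to 211 + Q gives Q = 5 and P = 223.5.
CS = ½·(231 − 219)·8 = 48; PS = (219·8 − 211·8 − ½·1·8²) = 32; TS = 80.
CS = ½·(231 − 223.5)·5 = 18.75; PS = (223.5·5 − 211·5 − ½·1·5²) = 50; TS = 68.75.
DWL = 80 − 68.75 = 11.25.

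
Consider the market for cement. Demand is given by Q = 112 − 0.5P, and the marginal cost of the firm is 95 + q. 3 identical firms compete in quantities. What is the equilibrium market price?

Inverting demand: P = 224 − 2Q.
With 3 symmetric Cournot firms, each firm's FOC gives 224 − 8q = 95 + q, so q = 43/3, Q = 3·43/3 = 43, and P = 138.

P = 138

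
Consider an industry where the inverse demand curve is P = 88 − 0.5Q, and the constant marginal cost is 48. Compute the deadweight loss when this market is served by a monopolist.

DWL = 400

Competitive firms price at marginal cost: P = 48, giving Q = 80.
The monopolist equates marginal revenue to marginal cost: 88 − Q = 48, so Q = 40. From demand, P = 68.
DWL is the triangle between Q = 40 and Q = 80: ½·(80 − 40)·(68 − 48) = 400.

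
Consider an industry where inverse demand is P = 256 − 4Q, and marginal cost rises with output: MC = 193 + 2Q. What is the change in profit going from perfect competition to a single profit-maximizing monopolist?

π rises by 88.2

Competitive equilibrium sets price equal to marginal cost: 256 − 4Q = 193 + 2Q, so Q = 10.5 and P = 214.
Profit = 214·10.5 − (193·10.5 + ½·2·10.5²) = 110.25.
The monopolist equates marginal revenue to marginal cost: 256 − 8Q = 193 + 2Q, so Q = 6.3. From demand, P = 230.8.
Profit = 230.8·6.3 − (193·6.3 + ½·2·6.3²) = 198.45.
Change in profit: 198.45 − 110.25 = 88.2.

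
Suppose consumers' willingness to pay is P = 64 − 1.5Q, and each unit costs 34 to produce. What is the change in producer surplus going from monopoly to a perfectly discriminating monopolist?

PS rises by 150

A monopolist chooses Q where MR = MC. MR = 64 − 3Q; setting this equal to 34 gives Q = 10 and P = 49.
PS = (49 − 34)·10 = 150.
With perfect price discrimination, output is the efficient level Q = 20 (where demand meets MC), but every buyer pays their willingness to pay: CS = 0 and PS = total surplus.
PS = ½·(64 − 34)·20 = 300.
Change in producer surplus: 300 − 150 = 150.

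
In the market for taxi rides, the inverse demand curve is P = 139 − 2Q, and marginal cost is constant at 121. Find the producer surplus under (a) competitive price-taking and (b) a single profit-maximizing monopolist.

Perfect competition: P = MC = 121, so 139 − 2Q = 121 and Q = 9.
PS = (121 − 121)·9 = 0.
A monopolist chooses Q where MR = MC. MR = 139 − 4Q; setting this equal to 121 gives Q = 4.5 and P = 130.
PS = (130 − 121)·4.5 = 40.5.

Competition: PS = 0; Monopoly: PS = 40.5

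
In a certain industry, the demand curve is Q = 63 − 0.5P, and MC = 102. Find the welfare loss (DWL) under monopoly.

Inverting demand: P = 126 − 2Q.
Perfect competition: P = MC = 102, so 126 − 2Q = 102 and Q = 12.
The monopolist equates marginal revenue to marginal cost: 126 − 4Q = 102, so Q = 6. From demand, P = 114.
DWL is the triangle between Q = 6 and Q = 12: ½·(12 − 6)·(114 − 102) = 36.

DWL = 36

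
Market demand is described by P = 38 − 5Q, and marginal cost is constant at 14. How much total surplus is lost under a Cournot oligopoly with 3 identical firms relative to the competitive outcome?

DWL = 3.6

Competitive firms price at marginal cost: P = 14, giving Q = 4.8.
Cournot with 3 identical firms: the symmetric best-response condition is 38 − 20q = 14. Each firm produces q = 1.2, total output Q = 3.6, price P = 20.
DWL is the triangle between Q = 3.6 and Q = 4.8: ½·(4.8 − 3.6)·(20 − 14) = 3.6.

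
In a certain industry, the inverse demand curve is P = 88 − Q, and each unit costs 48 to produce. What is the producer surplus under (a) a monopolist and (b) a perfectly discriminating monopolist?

Monopoly: PS = 400; Perfect PD: PS = 800

The monopolist equates marginal revenue to marginal cost: 88 − 2Q = 48, so Q = 20. From demand, P = 68.
PS = (68 − 48)·20 = 400.
With perfect price discrimination, output is the efficient level Q = 40 (where demand meets MC), but every buyer pays their willingness to pay: CS = 0 and PS = total surplus.
PS = ½·(88 − 48)·40 = 800.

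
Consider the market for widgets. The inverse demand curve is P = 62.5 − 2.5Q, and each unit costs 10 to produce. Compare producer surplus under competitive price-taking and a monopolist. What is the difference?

Competitive firms price at marginal cost: P = 10, giving Q = 21.
PS = (10 − 10)·21 = 0.
The monopolist equates marginal revenue to marginal cost: 62.5 − 5Q = 10, so Q = 10.5. From demand, P = 36.25.
PS = (36.25 − 10)·10.5 = 275.625.
Change in producer surplus: 275.625 − 0 = 275.625.

Producer surplus rises by 275.625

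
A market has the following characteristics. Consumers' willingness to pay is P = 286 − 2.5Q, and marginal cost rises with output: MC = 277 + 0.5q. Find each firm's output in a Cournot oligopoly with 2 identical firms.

Cournot with 2 identical firms: the symmetric best-response condition is 286 − 7.5q = 277 + 0.5q. Each firm produces q = 1.125, total output Q = 2.25, price P = 280.375.

q_i = 1.125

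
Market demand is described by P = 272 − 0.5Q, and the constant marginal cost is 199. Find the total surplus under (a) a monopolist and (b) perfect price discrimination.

Monopoly: TS = 3996.75; Perfect PD: TS = 5329

Monopoly sets MR = MC: 272 − Q = 199 ⇒ Q = 73, P = 272 − 0.5·73 = 235.5.
CS = ½·(272 − 235.5)·73 = 1332.25; PS = (235.5 − 199)·73 = 2664.5; TS = 3996.75.
A perfectly discriminating monopolist sells every unit with P(Q) ≥ MC(Q), so output equals the competitive quantity Q = 146. Each buyer pays their reservation price, so CS = 0 and the firm captures all surplus.
TS = 5329 (equal to competitive TS).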